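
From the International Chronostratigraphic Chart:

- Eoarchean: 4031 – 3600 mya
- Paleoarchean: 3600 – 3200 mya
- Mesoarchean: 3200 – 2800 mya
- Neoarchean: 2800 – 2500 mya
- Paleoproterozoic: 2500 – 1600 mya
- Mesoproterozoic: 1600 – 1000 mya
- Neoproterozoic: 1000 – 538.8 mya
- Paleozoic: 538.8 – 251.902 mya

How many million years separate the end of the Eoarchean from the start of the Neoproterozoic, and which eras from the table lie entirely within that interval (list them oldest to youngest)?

The Eoarchean closes at 3600 Ma and the Neoproterozoic opens at 1000 Ma, so the interval is 3600 − 1000 = 2600 Myr.
An era fits inside if it starts at or after 3600 Ma and ends at or before 1000 Ma; oldest first that gives Paleoarchean, Mesoarchean, Neoarchean, Paleoproterozoic, Mesoproterozoic.

2600 million years; Paleoarchean, Mesoarchean, Neoarchean, Paleoproterozoic, Mesoproterozoic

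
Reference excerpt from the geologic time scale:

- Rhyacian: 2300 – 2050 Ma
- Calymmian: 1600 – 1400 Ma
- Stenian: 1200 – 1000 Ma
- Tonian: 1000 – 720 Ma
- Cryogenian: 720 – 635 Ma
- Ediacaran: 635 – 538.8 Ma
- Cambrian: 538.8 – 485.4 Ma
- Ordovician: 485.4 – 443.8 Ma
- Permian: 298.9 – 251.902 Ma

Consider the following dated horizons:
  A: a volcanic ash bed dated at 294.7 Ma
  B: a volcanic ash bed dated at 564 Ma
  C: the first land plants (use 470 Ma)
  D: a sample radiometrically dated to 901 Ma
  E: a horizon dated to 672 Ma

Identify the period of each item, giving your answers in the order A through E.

A — Permian; B — Ediacaran; C — Ordovician; D — Tonian; E — Cryogenian

A: 294.7 Ma lies in 298.9–251.902 Ma, so Permian.
B: 564 Ma lies in 635–538.8 Ma, so Ediacaran.
C: 470 Ma lies in 485.4–443.8 Ma, so Ordovician.
D: 901 Ma lies in 1000–720 Ma, so Tonian.
E: 672 Ma lies in 720–635 Ma, so Cryogenian.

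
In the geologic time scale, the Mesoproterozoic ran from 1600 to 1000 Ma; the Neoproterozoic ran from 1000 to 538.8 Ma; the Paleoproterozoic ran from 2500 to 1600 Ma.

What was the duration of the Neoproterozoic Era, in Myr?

461.2 million years

1000 − 538.8 = 461.2 million years.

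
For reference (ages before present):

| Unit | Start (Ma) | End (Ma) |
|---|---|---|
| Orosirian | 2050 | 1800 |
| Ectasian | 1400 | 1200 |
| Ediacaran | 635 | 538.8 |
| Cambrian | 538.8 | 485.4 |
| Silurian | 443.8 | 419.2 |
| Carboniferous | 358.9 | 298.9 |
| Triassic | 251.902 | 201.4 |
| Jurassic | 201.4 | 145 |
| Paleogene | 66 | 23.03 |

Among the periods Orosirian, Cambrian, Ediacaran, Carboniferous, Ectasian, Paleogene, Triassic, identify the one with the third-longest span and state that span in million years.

Start − end for each: Orosirian 2050 − 1800 = 250; Cambrian 538.8 − 485.4 = 53.4; Ediacaran 635 − 538.8 = 96.2; Carboniferous 358.9 − 298.9 = 60; Ectasian 1400 − 1200 = 200; Paleogene 66 − 23.03 = 42.97; Triassic 251.902 − 201.4 = 50.502.
Ranking these from longest: Orosirian > Ectasian > Ediacaran > Carboniferous > Cambrian > Triassic > Paleogene.
Position 3 in that ranking is Ediacaran, which lasted 96.2 Myr.

Ediacaran, 96.2 million years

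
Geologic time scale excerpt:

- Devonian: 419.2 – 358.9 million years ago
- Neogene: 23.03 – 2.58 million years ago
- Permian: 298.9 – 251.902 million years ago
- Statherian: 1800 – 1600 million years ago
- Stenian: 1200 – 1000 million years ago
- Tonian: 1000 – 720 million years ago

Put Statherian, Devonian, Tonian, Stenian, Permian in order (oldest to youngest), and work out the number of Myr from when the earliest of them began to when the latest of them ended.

Statherian → Stenian → Tonian → Devonian → Permian; total span 1548.098 Myr

Start ages (Ma): Statherian 1800, Stenian 1200, Tonian 1000, Devonian 419.2, Permian 298.9.
Ordered oldest to youngest: Statherian, Stenian, Tonian, Devonian, Permian.
Span = 1800 − 251.902 = 1548.098 Myr.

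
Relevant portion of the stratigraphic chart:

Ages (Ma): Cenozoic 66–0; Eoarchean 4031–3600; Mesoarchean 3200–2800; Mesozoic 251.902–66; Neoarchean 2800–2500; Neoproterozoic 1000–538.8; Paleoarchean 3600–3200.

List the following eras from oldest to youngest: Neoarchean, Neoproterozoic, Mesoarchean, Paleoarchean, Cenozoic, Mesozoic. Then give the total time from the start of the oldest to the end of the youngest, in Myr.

Paleoarchean, Mesoarchean, Neoarchean, Neoproterozoic, Mesozoic, Cenozoic; total span 3600 Myr

From the excerpt: Neoarchean 2800–2500; Neoproterozoic 1000–538.8; Mesoarchean 3200–2800; Paleoarchean 3600–3200; Cenozoic 66–0; Mesozoic 251.902–66 (Ma).
Larger Ma is earlier, so the oldest is Paleoarchean and the youngest is Cenozoic; oldest to youngest: Paleoarchean, Mesoarchean, Neoarchean, Neoproterozoic, Mesozoic, Cenozoic.
Oldest start 3600 minus youngest end 0 gives 3600 Myr overall.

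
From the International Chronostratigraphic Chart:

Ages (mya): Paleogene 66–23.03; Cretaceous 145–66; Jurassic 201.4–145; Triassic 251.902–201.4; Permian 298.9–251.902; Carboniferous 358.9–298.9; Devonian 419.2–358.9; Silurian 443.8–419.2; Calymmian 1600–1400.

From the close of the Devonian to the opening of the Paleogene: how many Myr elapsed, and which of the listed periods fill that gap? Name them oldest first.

292.9 million years; Carboniferous, Permian, Triassic, Jurassic, Cretaceous

The Devonian closes at 358.9 Ma and the Paleogene opens at 66 Ma, so the interval is 358.9 − 66 = 292.9 Myr.
A period fits inside if it starts at or after 358.9 Ma and ends at or before 66 Ma; oldest first that gives Carboniferous, Permian, Triassic, Jurassic, Cretaceous.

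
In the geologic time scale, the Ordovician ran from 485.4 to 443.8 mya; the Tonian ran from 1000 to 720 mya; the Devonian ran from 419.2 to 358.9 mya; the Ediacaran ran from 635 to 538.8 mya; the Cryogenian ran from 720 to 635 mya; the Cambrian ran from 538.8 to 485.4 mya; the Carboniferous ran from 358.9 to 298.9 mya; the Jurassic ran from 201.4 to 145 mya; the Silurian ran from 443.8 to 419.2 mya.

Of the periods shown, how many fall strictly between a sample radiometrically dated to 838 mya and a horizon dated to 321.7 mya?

6

838 Ma sits inside the Tonian (1000–720) and 321.7 Ma inside the Carboniferous (358.9–298.9); neither of those is wholly between the two dates.
The listed periods lying completely between them are Cryogenian, Ediacaran, Cambrian, Ordovician, Silurian, Devonian — 6 in all.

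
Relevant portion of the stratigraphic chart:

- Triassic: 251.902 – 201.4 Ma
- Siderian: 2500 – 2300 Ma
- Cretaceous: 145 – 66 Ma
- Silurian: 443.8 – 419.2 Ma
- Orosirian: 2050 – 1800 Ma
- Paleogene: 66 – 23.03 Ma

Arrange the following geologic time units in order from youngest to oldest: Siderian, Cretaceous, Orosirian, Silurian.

Cretaceous, Silurian, Orosirian, Siderian

Read off each span (Ma): Siderian 2500–2300; Cretaceous 145–66; Orosirian 2050–1800; Silurian 443.8–419.2.
Larger Ma is older, so oldest→youngest is Siderian, Orosirian, Silurian, Cretaceous; reverse it for youngest→oldest.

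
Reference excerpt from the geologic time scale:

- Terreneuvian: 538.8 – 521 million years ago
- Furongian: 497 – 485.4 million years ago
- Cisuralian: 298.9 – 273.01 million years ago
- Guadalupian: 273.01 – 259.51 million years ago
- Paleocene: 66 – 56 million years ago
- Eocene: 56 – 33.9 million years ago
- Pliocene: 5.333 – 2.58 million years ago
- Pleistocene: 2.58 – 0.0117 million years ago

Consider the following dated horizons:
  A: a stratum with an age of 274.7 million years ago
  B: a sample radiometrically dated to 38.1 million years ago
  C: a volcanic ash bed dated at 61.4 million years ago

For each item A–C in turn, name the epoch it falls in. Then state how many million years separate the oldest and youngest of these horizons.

A — Cisuralian; B — Eocene; C — Paleocene; span 236.6 million years

A: 274.7 Ma lies in 298.9–273.01 Ma, so Cisuralian.
B: 38.1 Ma lies in 56–33.9 Ma, so Eocene.
C: 61.4 Ma lies in 66–56 Ma, so Paleocene.
Oldest = 274.7 Ma, youngest = 38.1 Ma → span 236.6 Myr.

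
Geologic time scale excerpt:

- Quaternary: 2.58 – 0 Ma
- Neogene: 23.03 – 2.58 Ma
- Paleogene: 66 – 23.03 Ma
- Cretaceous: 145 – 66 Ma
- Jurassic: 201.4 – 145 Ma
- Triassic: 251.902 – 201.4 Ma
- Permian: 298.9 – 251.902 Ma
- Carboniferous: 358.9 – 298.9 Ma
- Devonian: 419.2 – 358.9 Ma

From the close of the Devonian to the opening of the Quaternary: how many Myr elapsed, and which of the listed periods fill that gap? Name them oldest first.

The Devonian closes at 358.9 Ma and the Quaternary opens at 2.58 Ma, so the interval is 358.9 − 2.58 = 356.32 Myr.
A period fits inside if it starts at or after 358.9 Ma and ends at or before 2.58 Ma; oldest first that gives Carboniferous, Permian, Triassic, Jurassic, Cretaceous, Paleogene, Neogene.

356.32 million years; Carboniferous, Permian, Triassic, Jurassic, Cretaceous, Paleogene, Neogene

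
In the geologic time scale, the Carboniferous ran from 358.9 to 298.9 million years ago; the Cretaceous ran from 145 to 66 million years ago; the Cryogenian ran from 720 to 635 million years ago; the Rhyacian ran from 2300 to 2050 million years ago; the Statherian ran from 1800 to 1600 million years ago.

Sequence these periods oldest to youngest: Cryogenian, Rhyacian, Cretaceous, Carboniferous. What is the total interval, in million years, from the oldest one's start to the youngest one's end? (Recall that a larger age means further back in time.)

Start ages (Ma): Rhyacian 2300, Cryogenian 720, Carboniferous 358.9, Cretaceous 145.
Ordered oldest to youngest: Rhyacian, Cryogenian, Carboniferous, Cretaceous.
Span = 2300 − 66 = 2234 Myr.

Rhyacian → Cryogenian → Carboniferous → Cretaceous; total span 2234 Myr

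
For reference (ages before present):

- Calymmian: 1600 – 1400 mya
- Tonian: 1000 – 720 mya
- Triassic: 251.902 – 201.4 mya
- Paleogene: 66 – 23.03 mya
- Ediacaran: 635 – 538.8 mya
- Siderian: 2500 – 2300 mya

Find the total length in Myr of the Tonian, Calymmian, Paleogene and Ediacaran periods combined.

Each duration: Tonian = 280; Calymmian = 200; Paleogene = 42.97; Ediacaran = 96.2.
Sum: 280 + 200 + 42.97 + 96.2 = 619.17 Myr.

619.17 million years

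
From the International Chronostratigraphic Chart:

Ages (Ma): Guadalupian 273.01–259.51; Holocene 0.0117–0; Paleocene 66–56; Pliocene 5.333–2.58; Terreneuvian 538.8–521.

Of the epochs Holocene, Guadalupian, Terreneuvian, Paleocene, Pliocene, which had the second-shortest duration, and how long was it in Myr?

Start − end for each: Holocene 0.0117 − 0 = 0.0117; Guadalupian 273.01 − 259.51 = 13.5; Terreneuvian 538.8 − 521 = 17.8; Paleocene 66 − 56 = 10; Pliocene 5.333 − 2.58 = 2.753.
Ranking these from shortest: Holocene < Pliocene < Paleocene < Guadalupian < Terreneuvian.
Position 2 in that ranking is Pliocene, which lasted 2.753 Myr.

Pliocene, 2.753 million years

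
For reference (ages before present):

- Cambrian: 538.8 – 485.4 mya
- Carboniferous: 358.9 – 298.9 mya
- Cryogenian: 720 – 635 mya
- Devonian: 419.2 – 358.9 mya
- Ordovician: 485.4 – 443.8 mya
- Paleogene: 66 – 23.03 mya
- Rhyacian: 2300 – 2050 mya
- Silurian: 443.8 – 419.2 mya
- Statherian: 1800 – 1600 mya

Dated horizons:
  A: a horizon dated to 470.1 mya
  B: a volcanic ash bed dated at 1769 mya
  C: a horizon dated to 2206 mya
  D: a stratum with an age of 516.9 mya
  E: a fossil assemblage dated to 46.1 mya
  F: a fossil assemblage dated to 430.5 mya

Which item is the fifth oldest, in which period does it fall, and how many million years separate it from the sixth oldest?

Larger Ma means older, so oldest first: C 2206 > B 1769 > D 516.9 > A 470.1 > F 430.5 > E 46.1.
Counting 5 along gives F (430.5 Ma); the excerpt puts that inside the Silurian, 443.8–419.2 Ma.
Next in line is E (46.1 Ma), and 430.5 − 46.1 = 384.4 Myr.

F, in the Silurian; 384.4 million years to E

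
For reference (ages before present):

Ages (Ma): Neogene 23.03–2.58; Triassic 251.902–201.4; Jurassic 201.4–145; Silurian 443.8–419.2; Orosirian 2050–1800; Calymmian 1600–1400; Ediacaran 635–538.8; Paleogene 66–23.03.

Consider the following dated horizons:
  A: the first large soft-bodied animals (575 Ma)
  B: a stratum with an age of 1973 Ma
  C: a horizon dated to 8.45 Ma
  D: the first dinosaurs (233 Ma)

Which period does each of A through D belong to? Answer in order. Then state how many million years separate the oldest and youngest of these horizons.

A — Ediacaran; B — Orosirian; C — Neogene; D — Triassic; span 1964.55 million years

Match each age against the start–end ranges in the excerpt: A = 575 Ma → Ediacaran (635–538.8); B = 1973 Ma → Orosirian (2050–1800); C = 8.45 Ma → Neogene (23.03–2.58); D = 233 Ma → Triassic (251.902–201.4).
The largest age is 1973 Ma and the smallest is 8.45 Ma; their difference is 1964.55 Myr.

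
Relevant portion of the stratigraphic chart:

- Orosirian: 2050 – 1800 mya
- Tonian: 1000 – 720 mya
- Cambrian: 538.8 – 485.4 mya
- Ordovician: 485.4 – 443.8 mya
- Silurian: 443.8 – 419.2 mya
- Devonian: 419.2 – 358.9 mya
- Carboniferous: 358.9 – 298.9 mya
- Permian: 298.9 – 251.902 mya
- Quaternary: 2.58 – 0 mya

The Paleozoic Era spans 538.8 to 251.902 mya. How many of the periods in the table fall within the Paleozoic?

Periods inside 538.8–251.902 Ma: Cambrian, Ordovician, Silurian, Devonian, Carboniferous, Permian — 6 in total.

6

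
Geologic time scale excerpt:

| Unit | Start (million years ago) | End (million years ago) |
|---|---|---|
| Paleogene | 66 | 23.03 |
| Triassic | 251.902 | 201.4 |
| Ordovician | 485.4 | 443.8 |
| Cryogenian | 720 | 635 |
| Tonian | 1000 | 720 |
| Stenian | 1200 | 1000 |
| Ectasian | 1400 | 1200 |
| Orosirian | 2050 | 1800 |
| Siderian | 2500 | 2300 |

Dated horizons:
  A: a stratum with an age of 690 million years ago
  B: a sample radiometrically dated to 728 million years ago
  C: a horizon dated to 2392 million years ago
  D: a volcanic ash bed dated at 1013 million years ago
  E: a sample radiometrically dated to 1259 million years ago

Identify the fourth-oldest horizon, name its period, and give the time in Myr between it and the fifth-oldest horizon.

Larger Ma means older, so oldest first: C 2392 > E 1259 > D 1013 > B 728 > A 690.
Counting 4 along gives B (728 Ma); the excerpt puts that inside the Tonian, 1000–720 Ma.
Next in line is A (690 Ma), and 728 − 690 = 38 Myr.

B, in the Tonian; 38 million years to A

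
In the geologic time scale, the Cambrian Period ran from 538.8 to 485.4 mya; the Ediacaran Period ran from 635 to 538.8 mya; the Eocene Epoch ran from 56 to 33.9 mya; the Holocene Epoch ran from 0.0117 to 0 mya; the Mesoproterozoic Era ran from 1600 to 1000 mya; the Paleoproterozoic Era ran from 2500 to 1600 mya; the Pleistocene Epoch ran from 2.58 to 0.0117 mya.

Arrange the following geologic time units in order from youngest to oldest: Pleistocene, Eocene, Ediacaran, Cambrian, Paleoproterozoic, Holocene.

Holocene, then Pleistocene, then Eocene, then Cambrian, then Ediacaran, then Paleoproterozoic

Sorting by start age (ascending Ma, since larger Ma = older): Holocene start 0.0117, Pleistocene start 2.58, Eocene start 56, Cambrian start 538.8, Ediacaran start 635, Paleoproterozoic start 2500.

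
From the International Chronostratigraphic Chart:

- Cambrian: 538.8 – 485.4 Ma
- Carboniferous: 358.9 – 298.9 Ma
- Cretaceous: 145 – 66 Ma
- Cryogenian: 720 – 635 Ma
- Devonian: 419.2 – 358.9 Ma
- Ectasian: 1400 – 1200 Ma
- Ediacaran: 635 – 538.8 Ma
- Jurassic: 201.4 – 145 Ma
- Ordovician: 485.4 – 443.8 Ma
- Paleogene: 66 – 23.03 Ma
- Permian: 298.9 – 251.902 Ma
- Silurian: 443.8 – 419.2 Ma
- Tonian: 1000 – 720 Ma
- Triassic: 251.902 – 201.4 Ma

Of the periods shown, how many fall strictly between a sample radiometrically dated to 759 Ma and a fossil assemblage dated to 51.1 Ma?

759 Ma sits inside the Tonian (1000–720) and 51.1 Ma inside the Paleogene (66–23.03); neither of those is wholly between the two dates.
The listed periods lying completely between them are Cryogenian, Ediacaran, Cambrian, Ordovician, Silurian, Devonian, Carboniferous, Permian, Triassic, Jurassic, Cretaceous — 11 in all.

11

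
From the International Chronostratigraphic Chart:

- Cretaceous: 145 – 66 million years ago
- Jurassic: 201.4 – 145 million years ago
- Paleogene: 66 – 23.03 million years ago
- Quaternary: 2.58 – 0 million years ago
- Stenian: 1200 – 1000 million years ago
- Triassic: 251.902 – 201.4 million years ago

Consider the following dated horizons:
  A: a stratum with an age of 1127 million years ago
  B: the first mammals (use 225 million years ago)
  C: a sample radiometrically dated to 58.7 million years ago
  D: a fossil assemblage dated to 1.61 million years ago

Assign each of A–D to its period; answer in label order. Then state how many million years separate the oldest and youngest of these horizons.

A — Stenian; B — Triassic; C — Paleogene; D — Quaternary; span 1125.39 million years

A: 1127 Ma lies in 1200–1000 Ma, so Stenian.
B: 225 Ma lies in 251.902–201.4 Ma, so Triassic.
C: 58.7 Ma lies in 66–23.03 Ma, so Paleogene.
D: 1.61 Ma lies in 2.58–0 Ma, so Quaternary.
Oldest = 1127 Ma, youngest = 1.61 Ma → span 1125.39 Myr.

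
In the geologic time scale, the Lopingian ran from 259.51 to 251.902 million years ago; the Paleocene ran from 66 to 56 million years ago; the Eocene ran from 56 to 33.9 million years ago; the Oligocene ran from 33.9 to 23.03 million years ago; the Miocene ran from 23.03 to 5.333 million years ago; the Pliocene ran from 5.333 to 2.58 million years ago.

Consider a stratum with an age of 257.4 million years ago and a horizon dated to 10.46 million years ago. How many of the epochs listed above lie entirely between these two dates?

3

257.4 Ma sits inside the Lopingian (259.51–251.902) and 10.46 Ma inside the Miocene (23.03–5.333); neither of those is wholly between the two dates.
The listed epochs lying completely between them are Paleocene, Eocene, Oligocene — 3 in all.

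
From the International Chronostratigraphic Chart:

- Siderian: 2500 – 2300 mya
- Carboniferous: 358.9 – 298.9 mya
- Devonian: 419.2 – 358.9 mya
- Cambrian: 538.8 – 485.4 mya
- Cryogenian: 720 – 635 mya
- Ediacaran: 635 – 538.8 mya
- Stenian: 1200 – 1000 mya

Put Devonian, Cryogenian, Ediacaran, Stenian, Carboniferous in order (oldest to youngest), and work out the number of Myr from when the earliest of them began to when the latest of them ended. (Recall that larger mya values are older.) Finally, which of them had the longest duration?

Start ages (Ma): Stenian 1200, Cryogenian 720, Ediacaran 635, Devonian 419.2, Carboniferous 358.9.
Ordered oldest to youngest: Stenian, Cryogenian, Ediacaran, Devonian, Carboniferous.
Span = 1200 − 298.9 = 901.1 Myr.
Durations: Devonian 60.3, Carboniferous 60, Stenian 200, Cryogenian 85, Ediacaran 96.2 → longest is Stenian (200 Myr).

Stenian → Cryogenian → Ediacaran → Devonian → Carboniferous; total span 901.1 Myr; longest is Stenian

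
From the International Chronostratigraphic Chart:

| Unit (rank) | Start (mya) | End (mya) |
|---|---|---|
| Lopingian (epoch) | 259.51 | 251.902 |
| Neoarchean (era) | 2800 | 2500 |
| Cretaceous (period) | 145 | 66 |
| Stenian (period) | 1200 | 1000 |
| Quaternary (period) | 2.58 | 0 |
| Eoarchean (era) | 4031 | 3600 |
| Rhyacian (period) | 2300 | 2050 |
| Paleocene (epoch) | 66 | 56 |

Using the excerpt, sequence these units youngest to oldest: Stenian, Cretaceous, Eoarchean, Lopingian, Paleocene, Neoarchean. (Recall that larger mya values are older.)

The oldest of these is Eoarchean (starts 4031 Ma) and the youngest is Paleocene (ends 56 Ma).
In between, by decreasing start age: Neoarchean (2800), Stenian (1200), Lopingian (259.51), Cretaceous (145).
Listing youngest first means reversing that sequence.

Paleocene, then Cretaceous, then Lopingian, then Stenian, then Neoarchean, then Eoarchean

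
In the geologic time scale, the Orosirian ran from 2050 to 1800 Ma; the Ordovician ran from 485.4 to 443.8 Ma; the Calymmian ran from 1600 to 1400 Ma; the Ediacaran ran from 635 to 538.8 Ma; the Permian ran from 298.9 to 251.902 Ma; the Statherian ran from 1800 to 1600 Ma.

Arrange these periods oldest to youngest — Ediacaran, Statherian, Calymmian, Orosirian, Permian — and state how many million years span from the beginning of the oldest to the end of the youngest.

From the excerpt: Ediacaran 635–538.8; Statherian 1800–1600; Calymmian 1600–1400; Orosirian 2050–1800; Permian 298.9–251.902 (Ma).
Larger Ma is earlier, so the oldest is Orosirian and the youngest is Permian; oldest to youngest: Orosirian, Statherian, Calymmian, Ediacaran, Permian.
Oldest start 2050 minus youngest end 251.902 gives 1798.098 Myr overall.

Orosirian, Statherian, Calymmian, Ediacaran, Permian; total span 1798.098 Myr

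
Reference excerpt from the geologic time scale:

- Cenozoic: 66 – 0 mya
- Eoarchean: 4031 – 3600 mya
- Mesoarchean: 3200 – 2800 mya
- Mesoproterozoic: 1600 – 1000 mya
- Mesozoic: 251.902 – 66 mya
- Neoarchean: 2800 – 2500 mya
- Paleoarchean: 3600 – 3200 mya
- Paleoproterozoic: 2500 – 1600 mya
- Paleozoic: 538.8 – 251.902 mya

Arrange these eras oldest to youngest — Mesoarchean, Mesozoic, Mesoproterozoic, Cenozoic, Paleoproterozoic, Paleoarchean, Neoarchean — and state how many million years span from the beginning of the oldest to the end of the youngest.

Start ages (Ma): Paleoarchean 3600, Mesoarchean 3200, Neoarchean 2800, Paleoproterozoic 2500, Mesoproterozoic 1600, Mesozoic 251.902, Cenozoic 66.
Ordered oldest to youngest: Paleoarchean, Mesoarchean, Neoarchean, Paleoproterozoic, Mesoproterozoic, Mesozoic, Cenozoic.
Span = 3600 − 0 = 3600 Myr.

Paleoarchean → Mesoarchean → Neoarchean → Paleoproterozoic → Mesoproterozoic → Mesozoic → Cenozoic; total span 3600 Myr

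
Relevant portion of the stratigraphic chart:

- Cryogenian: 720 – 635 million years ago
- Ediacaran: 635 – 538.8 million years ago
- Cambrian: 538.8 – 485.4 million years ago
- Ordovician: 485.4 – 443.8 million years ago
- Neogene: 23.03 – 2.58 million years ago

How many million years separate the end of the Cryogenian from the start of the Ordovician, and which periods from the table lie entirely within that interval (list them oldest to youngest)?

The Cryogenian closes at 635 Ma and the Ordovician opens at 485.4 Ma, so the interval is 635 − 485.4 = 149.6 Myr.
A period fits inside if it starts at or after 635 Ma and ends at or before 485.4 Ma; oldest first that gives Ediacaran, Cambrian.

149.6 million years; Ediacaran, Cambrian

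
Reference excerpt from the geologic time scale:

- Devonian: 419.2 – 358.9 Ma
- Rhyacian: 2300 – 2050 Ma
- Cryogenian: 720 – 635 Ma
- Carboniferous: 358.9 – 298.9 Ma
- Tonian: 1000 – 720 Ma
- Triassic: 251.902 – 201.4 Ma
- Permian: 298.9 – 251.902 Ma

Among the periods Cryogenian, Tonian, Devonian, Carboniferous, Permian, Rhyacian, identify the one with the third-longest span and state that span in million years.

Start − end for each: Cryogenian 720 − 635 = 85; Tonian 1000 − 720 = 280; Devonian 419.2 − 358.9 = 60.3; Carboniferous 358.9 − 298.9 = 60; Permian 298.9 − 251.902 = 46.998; Rhyacian 2300 − 2050 = 250.
Ranking these from longest: Tonian > Rhyacian > Cryogenian > Devonian > Carboniferous > Permian.
Position 3 in that ranking is Cryogenian, which lasted 85 Myr.

Cryogenian, 85 million years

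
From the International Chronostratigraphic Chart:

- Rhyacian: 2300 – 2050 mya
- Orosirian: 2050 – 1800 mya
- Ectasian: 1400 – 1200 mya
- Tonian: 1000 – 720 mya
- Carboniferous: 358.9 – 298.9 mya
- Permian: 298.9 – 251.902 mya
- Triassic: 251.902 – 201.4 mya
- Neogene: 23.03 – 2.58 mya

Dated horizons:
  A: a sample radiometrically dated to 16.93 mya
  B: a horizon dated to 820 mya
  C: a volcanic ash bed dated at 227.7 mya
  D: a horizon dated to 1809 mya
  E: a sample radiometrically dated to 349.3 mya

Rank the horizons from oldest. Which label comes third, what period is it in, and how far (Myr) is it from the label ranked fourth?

E, in the Carboniferous; 121.6 million years to C

Larger Ma means older, so oldest first: D 1809 > B 820 > E 349.3 > C 227.7 > A 16.93.
Counting 3 along gives E (349.3 Ma); the excerpt puts that inside the Carboniferous, 358.9–298.9 Ma.
Next in line is C (227.7 Ma), and 349.3 − 227.7 = 121.6 Myr.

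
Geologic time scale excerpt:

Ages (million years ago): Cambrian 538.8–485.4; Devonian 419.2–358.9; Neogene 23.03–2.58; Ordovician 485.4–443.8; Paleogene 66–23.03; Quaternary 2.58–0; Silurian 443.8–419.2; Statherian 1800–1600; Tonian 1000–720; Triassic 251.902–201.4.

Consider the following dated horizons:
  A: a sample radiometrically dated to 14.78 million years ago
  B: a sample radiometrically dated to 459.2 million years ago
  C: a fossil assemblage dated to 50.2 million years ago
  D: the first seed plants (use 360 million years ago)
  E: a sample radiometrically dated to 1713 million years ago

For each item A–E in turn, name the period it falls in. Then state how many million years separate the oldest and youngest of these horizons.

Match each age against the start–end ranges in the excerpt: A = 14.78 Ma → Neogene (23.03–2.58); B = 459.2 Ma → Ordovician (485.4–443.8); C = 50.2 Ma → Paleogene (66–23.03); D = 360 Ma → Devonian (419.2–358.9); E = 1713 Ma → Statherian (1800–1600).
The largest age is 1713 Ma and the smallest is 14.78 Ma; their difference is 1698.22 Myr.

A — Neogene; B — Ordovician; C — Paleogene; D — Devonian; E — Statherian; span 1698.22 million years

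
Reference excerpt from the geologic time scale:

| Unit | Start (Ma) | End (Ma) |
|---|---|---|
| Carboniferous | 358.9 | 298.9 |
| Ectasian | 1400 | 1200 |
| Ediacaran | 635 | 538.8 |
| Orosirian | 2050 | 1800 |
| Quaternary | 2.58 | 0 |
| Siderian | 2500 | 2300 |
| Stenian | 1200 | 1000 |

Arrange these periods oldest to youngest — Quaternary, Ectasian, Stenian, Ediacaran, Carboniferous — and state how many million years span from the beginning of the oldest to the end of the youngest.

From the excerpt: Quaternary 2.58–0; Ectasian 1400–1200; Stenian 1200–1000; Ediacaran 635–538.8; Carboniferous 358.9–298.9 (Ma).
Larger Ma is earlier, so the oldest is Ectasian and the youngest is Quaternary; oldest to youngest: Ectasian, Stenian, Ediacaran, Carboniferous, Quaternary.
Oldest start 1400 minus youngest end 0 gives 1400 Myr overall.

Ectasian → Stenian → Ediacaran → Carboniferous → Quaternary; total span 1400 Myr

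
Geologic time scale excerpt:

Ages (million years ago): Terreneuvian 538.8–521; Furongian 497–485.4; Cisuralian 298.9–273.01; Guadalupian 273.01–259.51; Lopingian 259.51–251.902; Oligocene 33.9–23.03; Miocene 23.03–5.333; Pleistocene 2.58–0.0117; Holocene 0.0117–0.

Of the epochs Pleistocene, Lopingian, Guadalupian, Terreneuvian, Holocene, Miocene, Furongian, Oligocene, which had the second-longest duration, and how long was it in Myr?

Miocene, 17.697 million years

Durations: Pleistocene 2.5683; Lopingian 7.608; Guadalupian 13.5; Terreneuvian 17.8; Holocene 0.0117; Miocene 17.697; Furongian 11.6; Oligocene 10.87 Myr.
Sorted longest-first: Terreneuvian (17.8), Miocene (17.697), Guadalupian (13.5), Furongian (11.6), Oligocene (10.87), Lopingian (7.608), Pleistocene (2.5683), Holocene (0.0117).
The second longest is Miocene at 17.697 Myr.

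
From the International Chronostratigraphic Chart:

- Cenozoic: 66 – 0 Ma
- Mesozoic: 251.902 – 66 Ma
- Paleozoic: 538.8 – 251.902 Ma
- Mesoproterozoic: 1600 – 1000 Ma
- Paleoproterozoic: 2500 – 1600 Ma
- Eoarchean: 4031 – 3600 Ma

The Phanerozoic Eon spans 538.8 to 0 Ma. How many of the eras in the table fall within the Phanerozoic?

3

Eras inside 538.8–0 Ma: Paleozoic, Mesozoic, Cenozoic — 3 in total.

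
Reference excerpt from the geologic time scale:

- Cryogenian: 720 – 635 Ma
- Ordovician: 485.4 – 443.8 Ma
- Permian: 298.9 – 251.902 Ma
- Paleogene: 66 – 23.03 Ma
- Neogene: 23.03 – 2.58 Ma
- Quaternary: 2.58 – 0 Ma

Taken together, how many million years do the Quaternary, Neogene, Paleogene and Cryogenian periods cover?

151 million years

Each duration: Quaternary = 2.58; Neogene = 20.45; Paleogene = 42.97; Cryogenian = 85.
Sum: 2.58 + 20.45 + 42.97 + 85 = 151 Myr.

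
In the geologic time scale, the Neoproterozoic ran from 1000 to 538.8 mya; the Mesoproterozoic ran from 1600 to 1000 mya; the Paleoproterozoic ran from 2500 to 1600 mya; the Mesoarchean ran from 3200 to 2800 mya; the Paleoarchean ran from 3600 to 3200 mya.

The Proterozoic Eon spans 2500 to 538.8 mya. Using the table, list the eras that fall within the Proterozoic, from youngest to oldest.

Eras with both bounds inside 2500–538.8 Ma: Neoproterozoic (1000–538.8), Mesoproterozoic (1600–1000), Paleoproterozoic (2500–1600).

Neoproterozoic, Mesoproterozoic, Paleoproterozoic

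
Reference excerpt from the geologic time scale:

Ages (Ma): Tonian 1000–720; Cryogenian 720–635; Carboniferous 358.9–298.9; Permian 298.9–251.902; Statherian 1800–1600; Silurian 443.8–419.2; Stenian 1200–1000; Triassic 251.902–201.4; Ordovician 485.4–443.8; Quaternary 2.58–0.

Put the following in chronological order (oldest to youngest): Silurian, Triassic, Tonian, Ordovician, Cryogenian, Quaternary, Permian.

The oldest of these is Tonian (starts 1000 Ma) and the youngest is Quaternary (ends 0 Ma).
In between, by decreasing start age: Cryogenian (720), Ordovician (485.4), Silurian (443.8), Permian (298.9), Triassic (251.902).

Tonian, Cryogenian, Ordovician, Silurian, Permian, Triassic, Quaternary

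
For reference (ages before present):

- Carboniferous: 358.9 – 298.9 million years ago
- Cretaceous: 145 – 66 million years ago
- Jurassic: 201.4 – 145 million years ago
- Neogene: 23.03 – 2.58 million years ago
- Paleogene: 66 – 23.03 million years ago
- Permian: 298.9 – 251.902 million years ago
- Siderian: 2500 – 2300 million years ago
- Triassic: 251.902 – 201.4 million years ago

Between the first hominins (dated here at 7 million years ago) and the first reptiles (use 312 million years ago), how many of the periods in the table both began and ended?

5

The older date is 312 Ma and the younger is 7 Ma.
Periods with start < 312 and end > 7 Ma: Permian (298.9–251.902), Triassic (251.902–201.4), Jurassic (201.4–145), Cretaceous (145–66), Paleogene (66–23.03).
That is 5 complete periods.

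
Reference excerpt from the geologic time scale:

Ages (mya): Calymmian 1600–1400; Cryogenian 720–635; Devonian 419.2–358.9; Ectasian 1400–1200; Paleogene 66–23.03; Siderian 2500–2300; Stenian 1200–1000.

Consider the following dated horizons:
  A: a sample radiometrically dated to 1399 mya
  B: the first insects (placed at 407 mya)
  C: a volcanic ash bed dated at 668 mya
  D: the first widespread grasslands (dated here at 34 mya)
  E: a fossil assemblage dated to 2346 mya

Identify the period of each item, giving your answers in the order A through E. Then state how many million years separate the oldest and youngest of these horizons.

A — Ectasian; B — Devonian; C — Cryogenian; D — Paleogene; E — Siderian; span 2312 million years

Match each age against the start–end ranges in the excerpt: A = 1399 Ma → Ectasian (1400–1200); B = 407 Ma → Devonian (419.2–358.9); C = 668 Ma → Cryogenian (720–635); D = 34 Ma → Paleogene (66–23.03); E = 2346 Ma → Siderian (2500–2300).
The largest age is 2346 Ma and the smallest is 34 Ma; their difference is 2312 Myr.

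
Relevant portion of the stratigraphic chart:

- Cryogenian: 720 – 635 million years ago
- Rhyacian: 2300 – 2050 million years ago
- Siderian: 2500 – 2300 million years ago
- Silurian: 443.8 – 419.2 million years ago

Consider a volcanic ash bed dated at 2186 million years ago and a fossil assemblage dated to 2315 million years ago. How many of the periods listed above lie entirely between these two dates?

0

Checking each listed span, none has both start < 2315 Ma and end > 2186 Ma — every period straddles one of the two dates or lies outside them — so the count is 0.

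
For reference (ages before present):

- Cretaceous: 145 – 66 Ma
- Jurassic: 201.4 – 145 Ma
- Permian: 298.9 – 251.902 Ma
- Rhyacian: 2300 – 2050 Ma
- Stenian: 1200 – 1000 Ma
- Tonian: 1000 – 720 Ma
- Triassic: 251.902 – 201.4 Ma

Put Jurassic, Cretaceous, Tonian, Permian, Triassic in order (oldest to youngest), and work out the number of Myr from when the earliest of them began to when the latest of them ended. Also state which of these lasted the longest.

Tonian, Permian, Triassic, Jurassic, Cretaceous; total span 934 Myr; longest is Tonian

From the excerpt: Jurassic 201.4–145; Cretaceous 145–66; Tonian 1000–720; Permian 298.9–251.902; Triassic 251.902–201.4 (Ma).
Larger Ma is earlier, so the oldest is Tonian and the youngest is Cretaceous; oldest to youngest: Tonian, Permian, Triassic, Jurassic, Cretaceous.
Oldest start 1000 minus youngest end 66 gives 934 Myr overall.
Individual lengths (start − end): Tonian 280; Cretaceous 79; Permian 46.998; Jurassic 56.4; Triassic 50.502. The largest is Tonian at 280 Myr.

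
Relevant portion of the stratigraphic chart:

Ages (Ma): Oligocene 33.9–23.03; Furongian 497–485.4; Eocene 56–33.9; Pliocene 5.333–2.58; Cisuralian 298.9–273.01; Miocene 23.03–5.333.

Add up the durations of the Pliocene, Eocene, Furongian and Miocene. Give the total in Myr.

Each duration: Pliocene = 2.753; Eocene = 22.1; Furongian = 11.6; Miocene = 17.697.
Sum: 2.753 + 22.1 + 11.6 + 17.697 = 54.15 Myr.

54.15 million years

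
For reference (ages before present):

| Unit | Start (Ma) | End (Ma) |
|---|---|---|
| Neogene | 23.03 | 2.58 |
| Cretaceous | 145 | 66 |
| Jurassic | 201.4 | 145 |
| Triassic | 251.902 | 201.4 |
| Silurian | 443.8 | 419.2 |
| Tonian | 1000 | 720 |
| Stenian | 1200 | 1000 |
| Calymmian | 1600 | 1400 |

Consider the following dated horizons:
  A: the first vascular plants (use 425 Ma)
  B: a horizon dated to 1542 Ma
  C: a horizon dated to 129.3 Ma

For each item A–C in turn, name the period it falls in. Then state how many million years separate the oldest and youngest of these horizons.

A: 425 Ma lies in 443.8–419.2 Ma, so Silurian.
B: 1542 Ma lies in 1600–1400 Ma, so Calymmian.
C: 129.3 Ma lies in 145–66 Ma, so Cretaceous.
Oldest = 1542 Ma, youngest = 129.3 Ma → span 1412.7 Myr.

A — Silurian; B — Calymmian; C — Cretaceous; span 1412.7 million years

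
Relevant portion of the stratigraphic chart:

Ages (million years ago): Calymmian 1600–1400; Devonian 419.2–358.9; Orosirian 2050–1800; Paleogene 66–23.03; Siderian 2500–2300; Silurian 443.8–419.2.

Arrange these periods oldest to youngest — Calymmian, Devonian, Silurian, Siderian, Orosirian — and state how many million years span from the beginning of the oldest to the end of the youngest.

From the excerpt: Calymmian 1600–1400; Devonian 419.2–358.9; Silurian 443.8–419.2; Siderian 2500–2300; Orosirian 2050–1800 (Ma).
Larger Ma is earlier, so the oldest is Siderian and the youngest is Devonian; oldest to youngest: Siderian, Orosirian, Calymmian, Silurian, Devonian.
Oldest start 2500 minus youngest end 358.9 gives 2141.1 Myr overall.

Siderian → Orosirian → Calymmian → Silurian → Devonian; total span 2141.1 Myr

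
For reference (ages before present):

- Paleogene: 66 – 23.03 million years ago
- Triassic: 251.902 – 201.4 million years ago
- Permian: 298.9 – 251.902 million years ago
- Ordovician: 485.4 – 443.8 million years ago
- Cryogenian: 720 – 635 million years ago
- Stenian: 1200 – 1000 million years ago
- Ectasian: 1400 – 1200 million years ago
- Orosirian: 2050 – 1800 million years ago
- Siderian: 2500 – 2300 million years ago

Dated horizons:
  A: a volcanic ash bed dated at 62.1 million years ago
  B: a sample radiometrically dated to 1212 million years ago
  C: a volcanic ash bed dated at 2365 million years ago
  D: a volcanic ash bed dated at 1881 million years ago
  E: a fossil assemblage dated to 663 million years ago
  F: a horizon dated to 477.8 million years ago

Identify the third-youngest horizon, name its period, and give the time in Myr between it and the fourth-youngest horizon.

Sorted youngest-first by Ma: A (62.1), F (477.8), E (663), B (1212), D (1881), C (2365).
The third youngest is E at 663 Ma, which lies in 720–635 Ma: the Cryogenian.
The fourth youngest is B at 1212 Ma; separation = |663 − 1212| = 549 Myr.

E, in the Cryogenian; 549 million years to B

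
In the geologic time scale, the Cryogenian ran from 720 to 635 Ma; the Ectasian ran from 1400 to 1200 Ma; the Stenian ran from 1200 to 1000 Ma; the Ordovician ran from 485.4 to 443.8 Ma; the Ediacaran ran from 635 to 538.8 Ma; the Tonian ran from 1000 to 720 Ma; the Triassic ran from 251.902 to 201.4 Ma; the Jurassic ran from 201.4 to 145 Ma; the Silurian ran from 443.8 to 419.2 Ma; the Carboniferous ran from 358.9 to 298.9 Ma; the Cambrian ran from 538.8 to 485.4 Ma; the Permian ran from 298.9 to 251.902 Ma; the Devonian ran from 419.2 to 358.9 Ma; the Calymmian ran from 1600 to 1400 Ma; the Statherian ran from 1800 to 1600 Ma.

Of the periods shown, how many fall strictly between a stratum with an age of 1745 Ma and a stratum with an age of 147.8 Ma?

1745 Ma sits inside the Statherian (1800–1600) and 147.8 Ma inside the Jurassic (201.4–145); neither of those is wholly between the two dates.
The listed periods lying completely between them are Calymmian, Ectasian, Stenian, Tonian, Cryogenian, Ediacaran, Cambrian, Ordovician, Silurian, Devonian, Carboniferous, Permian, Triassic — 13 in all.

13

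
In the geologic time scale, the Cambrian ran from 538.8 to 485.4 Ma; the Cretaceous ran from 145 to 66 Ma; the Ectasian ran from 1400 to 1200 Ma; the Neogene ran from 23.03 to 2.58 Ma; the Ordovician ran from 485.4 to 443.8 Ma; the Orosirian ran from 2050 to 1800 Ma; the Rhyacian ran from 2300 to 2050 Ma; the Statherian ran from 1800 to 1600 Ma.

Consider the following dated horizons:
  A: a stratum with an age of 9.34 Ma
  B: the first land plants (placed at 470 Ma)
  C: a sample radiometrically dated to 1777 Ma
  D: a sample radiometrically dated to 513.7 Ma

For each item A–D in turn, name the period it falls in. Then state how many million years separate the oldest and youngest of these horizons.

A — Neogene; B — Ordovician; C — Statherian; D — Cambrian; span 1767.66 million years

Match each age against the start–end ranges in the excerpt: A = 9.34 Ma → Neogene (23.03–2.58); B = 470 Ma → Ordovician (485.4–443.8); C = 1777 Ma → Statherian (1800–1600); D = 513.7 Ma → Cambrian (538.8–485.4).
The largest age is 1777 Ma and the smallest is 9.34 Ma; their difference is 1767.66 Myr.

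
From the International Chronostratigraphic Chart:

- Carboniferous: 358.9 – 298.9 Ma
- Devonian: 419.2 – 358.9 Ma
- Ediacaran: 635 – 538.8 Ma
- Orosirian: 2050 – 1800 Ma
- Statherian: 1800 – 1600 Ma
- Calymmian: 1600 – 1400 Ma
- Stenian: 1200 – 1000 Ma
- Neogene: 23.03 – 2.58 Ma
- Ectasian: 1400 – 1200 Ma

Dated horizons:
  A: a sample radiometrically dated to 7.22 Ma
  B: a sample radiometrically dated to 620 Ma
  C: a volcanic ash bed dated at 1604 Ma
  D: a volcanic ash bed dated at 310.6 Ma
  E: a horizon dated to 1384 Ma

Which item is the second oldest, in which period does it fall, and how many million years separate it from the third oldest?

E, in the Ectasian; 764 million years to B

Larger Ma means older, so oldest first: C 1604 > E 1384 > B 620 > D 310.6 > A 7.22.
Counting 2 along gives E (1384 Ma); the excerpt puts that inside the Ectasian, 1400–1200 Ma.
Next in line is B (620 Ma), and 1384 − 620 = 764 Myr.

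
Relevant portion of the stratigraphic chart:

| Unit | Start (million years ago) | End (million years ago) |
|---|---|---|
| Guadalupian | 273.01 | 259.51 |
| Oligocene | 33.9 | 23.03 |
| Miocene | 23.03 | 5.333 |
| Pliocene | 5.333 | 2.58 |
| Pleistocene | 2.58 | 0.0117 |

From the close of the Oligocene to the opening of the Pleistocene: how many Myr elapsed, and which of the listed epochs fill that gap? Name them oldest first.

20.45 million years; Miocene, Pliocene

The Oligocene closes at 23.03 Ma and the Pleistocene opens at 2.58 Ma, so the interval is 23.03 − 2.58 = 20.45 Myr.
An epoch fits inside if it starts at or after 23.03 Ma and ends at or before 2.58 Ma; oldest first that gives Miocene, Pliocene.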